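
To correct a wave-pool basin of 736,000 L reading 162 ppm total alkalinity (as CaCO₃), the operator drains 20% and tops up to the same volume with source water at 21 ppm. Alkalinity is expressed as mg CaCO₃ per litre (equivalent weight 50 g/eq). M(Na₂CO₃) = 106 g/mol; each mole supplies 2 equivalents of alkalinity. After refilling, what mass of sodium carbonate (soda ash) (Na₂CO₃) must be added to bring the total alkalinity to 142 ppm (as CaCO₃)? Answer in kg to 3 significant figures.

After draining 20% and refilling: 162 × 0.80 + 21 × 0.20 = 133.8 ppm.
Deficit to target: 142 − 133.8 = 8.2 mg/L.
As CaCO₃: 8.2 mg/L × 736,000 L = 6035 g; ÷ 50 g/eq ÷ 2 = 60.35 mol Na₂CO₃.
Mass: 60.35 × 106 = 6397 g.

6.40 kg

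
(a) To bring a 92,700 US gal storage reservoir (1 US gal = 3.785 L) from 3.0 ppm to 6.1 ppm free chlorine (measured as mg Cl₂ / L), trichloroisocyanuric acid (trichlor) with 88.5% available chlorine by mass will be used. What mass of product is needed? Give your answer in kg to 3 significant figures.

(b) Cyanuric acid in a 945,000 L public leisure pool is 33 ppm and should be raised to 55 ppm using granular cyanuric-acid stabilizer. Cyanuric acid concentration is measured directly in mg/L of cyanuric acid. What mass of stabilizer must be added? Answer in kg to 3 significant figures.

(a) Volume: 92,700 US gal × 3.785 L/gal = 350,870 L.
(a) Chlorine deficit: 6.1 − 3.0 = 3.1 ppm = 3.1 mg/L as Cl₂.
(a) Cl₂ equivalent needed: 3.1 mg/L × 350,870 L = 1,088,000 mg = 1088 g.
(a) Product at 88.5% available chlorine: 1088 / 0.885 = 1229 g.

(b) CYA to add: (55 − 33) = 22 mg/L × 945,000 L = 20,790 g cyanuric acid.

(a) 1.23 kg; (b) 20.8 kg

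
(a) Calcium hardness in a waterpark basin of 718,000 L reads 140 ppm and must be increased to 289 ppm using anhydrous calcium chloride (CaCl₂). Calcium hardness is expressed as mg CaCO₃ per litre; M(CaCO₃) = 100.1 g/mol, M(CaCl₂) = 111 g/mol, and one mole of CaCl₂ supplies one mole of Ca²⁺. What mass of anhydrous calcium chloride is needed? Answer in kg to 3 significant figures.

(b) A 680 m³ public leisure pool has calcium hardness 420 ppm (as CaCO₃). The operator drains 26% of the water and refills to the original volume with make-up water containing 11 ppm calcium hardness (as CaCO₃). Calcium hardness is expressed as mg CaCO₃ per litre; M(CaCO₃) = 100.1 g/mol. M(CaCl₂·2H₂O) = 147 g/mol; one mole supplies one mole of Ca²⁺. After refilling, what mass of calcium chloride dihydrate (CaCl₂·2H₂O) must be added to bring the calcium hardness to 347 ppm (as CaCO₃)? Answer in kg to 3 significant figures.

(a) 119 kg; (b) 33.3 kg

(a) Hardness to add: (289 − 140) = 149 mg/L as CaCO₃ × 718,000 L = 107,000 g as CaCO₃.
(a) Moles of Ca²⁺ (1 mol Ca²⁺ ≡ 1 mol CaCO₃): 107,000 / 100.1 g/mol = 1069 mol.
(a) Mass of CaCl₂: 1069 × 111 = 118,600 g.

(b) Volume: 680 m³ = 680,000 L.
(b) After draining 26% and refilling: 420 × 0.74 + 11 × 0.26 = 313.66 ppm.
(b) Deficit to target: 347 − 313.66 = 33.34 mg/L.
(b) As CaCO₃: 33.34 mg/L × 680,000 L = 22,670 g; ÷ 100.1 = 226.5 mol Ca²⁺.
(b) Mass: 226.5 × 147 = 33,290 g.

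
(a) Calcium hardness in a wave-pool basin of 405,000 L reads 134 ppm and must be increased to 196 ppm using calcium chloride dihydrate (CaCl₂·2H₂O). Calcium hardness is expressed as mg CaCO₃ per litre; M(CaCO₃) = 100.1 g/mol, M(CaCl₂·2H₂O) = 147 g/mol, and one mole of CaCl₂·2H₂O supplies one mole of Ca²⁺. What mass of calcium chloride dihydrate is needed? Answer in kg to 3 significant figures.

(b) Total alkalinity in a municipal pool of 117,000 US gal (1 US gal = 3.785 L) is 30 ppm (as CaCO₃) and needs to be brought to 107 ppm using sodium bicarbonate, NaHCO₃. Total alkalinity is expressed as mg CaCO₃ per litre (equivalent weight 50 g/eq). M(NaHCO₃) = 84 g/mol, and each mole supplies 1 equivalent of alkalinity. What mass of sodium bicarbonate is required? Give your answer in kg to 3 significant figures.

(a) 36.9 kg; (b) 57.3 kg

(a) Hardness to add: (196 − 134) = 62 mg/L as CaCO₃ × 405,000 L = 25,110 g as CaCO₃.
(a) Moles of Ca²⁺ (1 mol Ca²⁺ ≡ 1 mol CaCO₃): 25,110 / 100.1 g/mol = 250.8 mol.
(a) Mass of CaCl₂·2H₂O: 250.8 × 147 = 36,870 g.

(b) Volume: 117,000 US gal × 3.785 L/gal = 442,845 L.
(b) Alkalinity to add: (107 − 30) = 77 mg/L as CaCO₃ × 442,845 L = 34,100 g as CaCO₃.
(b) Equivalents: 34,100 g ÷ 50 g/eq = 682 eq.
(b) NaHCO₃ supplies 1 eq per mole → 682 mol.
(b) Mass: 682 mol × 84 g/mol = 57,290 g.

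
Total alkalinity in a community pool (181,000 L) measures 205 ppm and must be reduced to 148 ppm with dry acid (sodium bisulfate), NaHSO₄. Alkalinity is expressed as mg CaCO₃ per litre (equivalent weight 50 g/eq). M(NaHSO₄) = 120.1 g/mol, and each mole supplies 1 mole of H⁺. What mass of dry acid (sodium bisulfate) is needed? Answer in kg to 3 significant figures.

Alkalinity to neutralize: (205 − 148) = 57 mg/L as CaCO₃ × 181,000 L = 10,320 g as CaCO₃.
Equivalents of H⁺ required: 10,320 ÷ 50 g/eq = 206.3 eq = 206.3 mol NaHSO₄.
Mass of NaHSO₄: 206.3 × 120.1 = 24,780 g.

24.8 kg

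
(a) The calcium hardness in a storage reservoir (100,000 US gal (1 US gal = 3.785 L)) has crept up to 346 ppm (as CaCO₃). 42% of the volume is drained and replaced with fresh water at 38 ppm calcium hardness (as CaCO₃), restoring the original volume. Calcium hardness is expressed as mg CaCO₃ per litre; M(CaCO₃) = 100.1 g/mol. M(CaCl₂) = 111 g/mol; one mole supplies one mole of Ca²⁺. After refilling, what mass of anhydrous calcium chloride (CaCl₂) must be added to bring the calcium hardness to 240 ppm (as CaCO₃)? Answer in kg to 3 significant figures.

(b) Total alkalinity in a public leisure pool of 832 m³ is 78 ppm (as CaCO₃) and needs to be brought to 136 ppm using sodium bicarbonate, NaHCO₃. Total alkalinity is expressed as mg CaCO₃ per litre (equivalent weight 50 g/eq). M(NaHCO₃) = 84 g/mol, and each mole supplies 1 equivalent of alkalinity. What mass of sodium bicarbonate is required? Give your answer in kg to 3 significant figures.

(a) Volume: 100,000 US gal × 3.785 L/gal = 378,500 L.
(a) After draining 42% and refilling: 346 × 0.58 + 38 × 0.42 = 216.64 ppm.
(a) Deficit to target: 240 − 216.64 = 23.36 mg/L.
(a) As CaCO₃: 23.36 mg/L × 378,500 L = 8842 g; ÷ 100.1 = 88.33 mol Ca²⁺.
(a) Mass: 88.33 × 111 = 9805 g.

(b) Volume: 832 m³ = 832,000 L.
(b) Alkalinity to add: (136 − 78) = 58 mg/L as CaCO₃ × 832,000 L = 48,260 g as CaCO₃.
(b) Equivalents: 48,260 g ÷ 50 g/eq = 965.1 eq.
(b) NaHCO₃ supplies 1 eq per mole → 965.1 mol.
(b) Mass: 965.1 mol × 84 g/mol = 81,070 g.

(a) 9.80 kg; (b) 81.1 kg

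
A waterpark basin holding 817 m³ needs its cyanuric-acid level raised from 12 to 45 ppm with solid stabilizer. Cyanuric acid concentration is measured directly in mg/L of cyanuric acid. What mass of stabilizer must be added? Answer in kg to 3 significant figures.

27.0 kg

Volume: 817 m³ = 817,000 L.
CYA to add: (45 − 12) = 33 mg/L × 817,000 L = 26,960 g cyanuric acid.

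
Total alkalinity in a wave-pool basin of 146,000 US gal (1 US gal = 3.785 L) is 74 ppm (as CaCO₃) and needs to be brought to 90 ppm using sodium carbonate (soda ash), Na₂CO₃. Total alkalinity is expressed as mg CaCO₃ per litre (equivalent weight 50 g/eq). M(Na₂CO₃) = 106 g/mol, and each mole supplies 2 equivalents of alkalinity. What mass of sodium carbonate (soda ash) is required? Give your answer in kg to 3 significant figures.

9.37 kg

Volume: 146,000 US gal × 3.785 L/gal = 552,610 L.
Alkalinity to add: (90 − 74) = 16 mg/L as CaCO₃ × 552,610 L = 8842 g as CaCO₃.
Equivalents: 8842 g ÷ 50 g/eq = 176.8 eq.
Each mole of Na₂CO₃ supplies 2 eq, so 176.8 / 2 = 88.42 mol.
Mass: 88.42 mol × 106 g/mol = 9372 g.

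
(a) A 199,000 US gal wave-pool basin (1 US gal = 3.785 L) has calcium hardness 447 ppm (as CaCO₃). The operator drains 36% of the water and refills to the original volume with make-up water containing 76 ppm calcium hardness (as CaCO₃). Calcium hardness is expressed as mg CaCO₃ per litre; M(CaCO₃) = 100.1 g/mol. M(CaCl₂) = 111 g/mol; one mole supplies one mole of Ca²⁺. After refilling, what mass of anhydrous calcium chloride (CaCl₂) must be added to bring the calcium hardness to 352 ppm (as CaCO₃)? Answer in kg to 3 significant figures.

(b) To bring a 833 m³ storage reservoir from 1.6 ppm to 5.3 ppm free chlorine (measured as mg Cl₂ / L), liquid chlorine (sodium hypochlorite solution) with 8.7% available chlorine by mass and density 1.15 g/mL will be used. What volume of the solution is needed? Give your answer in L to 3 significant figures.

(a) Volume: 199,000 US gal × 3.785 L/gal = 753,215 L.
(a) After draining 36% and refilling: 447 × 0.64 + 76 × 0.36 = 313.44 ppm.
(a) Deficit to target: 352 − 313.44 = 38.56 mg/L.
(a) As CaCO₃: 38.56 mg/L × 753,215 L = 29,040 g; ÷ 100.1 = 290.1 mol Ca²⁺.
(a) Mass: 290.1 × 111 = 32,210 g.

(b) Volume: 833 m³ = 833,000 L.
(b) Chlorine deficit: 5.3 − 1.6 = 3.7 ppm = 3.7 mg/L as Cl₂.
(b) Cl₂ equivalent needed: 3.7 mg/L × 833,000 L = 3,082,000 mg = 3082 g.
(b) Product at 8.7% available chlorine: 3082 / 0.087 = 35,430 g.
(b) Volume at density 1.15 g/mL: 35,430 g ÷ 1.15 g/mL = 30,810 mL.

(a) 32.2 kg; (b) 30.8 L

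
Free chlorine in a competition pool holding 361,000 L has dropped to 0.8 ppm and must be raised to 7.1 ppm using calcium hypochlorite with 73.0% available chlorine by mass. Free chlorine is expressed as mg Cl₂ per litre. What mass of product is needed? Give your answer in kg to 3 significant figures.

Chlorine deficit: 7.1 − 0.8 = 6.3 ppm = 6.3 mg/L as Cl₂.
Cl₂ equivalent needed: 6.3 mg/L × 361,000 L = 2,274,000 mg = 2274 g.
Product at 73.0% available chlorine: 2274 / 0.73 = 3115 g.

3.12 kg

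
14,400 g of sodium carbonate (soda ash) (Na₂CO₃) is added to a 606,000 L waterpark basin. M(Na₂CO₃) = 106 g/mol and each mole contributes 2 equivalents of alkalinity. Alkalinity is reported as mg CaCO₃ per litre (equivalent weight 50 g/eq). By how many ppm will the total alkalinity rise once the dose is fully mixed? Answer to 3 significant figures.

Moles of Na₂CO₃: 14,400 g ÷ 106 g/mol = 135.8 mol → 271.7 eq of alkalinity.
As CaCO₃: 271.7 eq × 50 g/eq = 13,580 g.
Rise: 13,580 g / 606,000 L × 1000 = 22.42 mg/L.

22.4 ppm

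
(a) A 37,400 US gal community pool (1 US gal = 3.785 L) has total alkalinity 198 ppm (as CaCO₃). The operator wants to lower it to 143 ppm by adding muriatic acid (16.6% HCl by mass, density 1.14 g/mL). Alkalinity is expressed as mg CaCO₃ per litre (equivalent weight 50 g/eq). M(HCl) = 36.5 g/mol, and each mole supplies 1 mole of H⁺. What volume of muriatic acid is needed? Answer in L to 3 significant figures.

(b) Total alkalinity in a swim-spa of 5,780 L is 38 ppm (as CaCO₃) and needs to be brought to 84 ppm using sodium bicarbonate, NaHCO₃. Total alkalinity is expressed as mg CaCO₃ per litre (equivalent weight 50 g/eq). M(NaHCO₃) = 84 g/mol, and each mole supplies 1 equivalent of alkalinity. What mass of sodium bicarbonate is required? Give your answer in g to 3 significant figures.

(a) 30.0 L; (b) 447 g

(a) Volume: 37,400 US gal × 3.785 L/gal = 141,559 L.
(a) Alkalinity to neutralize: (198 − 143) = 55 mg/L as CaCO₃ × 141,559 L = 7786 g as CaCO₃.
(a) Equivalents of H⁺ required: 7786 ÷ 50 g/eq = 155.7 eq = 155.7 mol HCl.
(a) Mass of HCl: 155.7 × 36.5 = 5684 g.
(a) Mass of 16.6% solution: 5684 / 0.166 = 34,240 g.
(a) Volume: 34,240 g ÷ 1.14 g/mL = 30,030 mL.

(b) Alkalinity to add: (84 − 38) = 46 mg/L as CaCO₃ × 5,780 L = 265.9 g as CaCO₃.
(b) Equivalents: 265.9 g ÷ 50 g/eq = 5.318 eq.
(b) NaHCO₃ supplies 1 eq per mole → 5.318 mol.
(b) Mass: 5.318 mol × 84 g/mol = 446.7 g.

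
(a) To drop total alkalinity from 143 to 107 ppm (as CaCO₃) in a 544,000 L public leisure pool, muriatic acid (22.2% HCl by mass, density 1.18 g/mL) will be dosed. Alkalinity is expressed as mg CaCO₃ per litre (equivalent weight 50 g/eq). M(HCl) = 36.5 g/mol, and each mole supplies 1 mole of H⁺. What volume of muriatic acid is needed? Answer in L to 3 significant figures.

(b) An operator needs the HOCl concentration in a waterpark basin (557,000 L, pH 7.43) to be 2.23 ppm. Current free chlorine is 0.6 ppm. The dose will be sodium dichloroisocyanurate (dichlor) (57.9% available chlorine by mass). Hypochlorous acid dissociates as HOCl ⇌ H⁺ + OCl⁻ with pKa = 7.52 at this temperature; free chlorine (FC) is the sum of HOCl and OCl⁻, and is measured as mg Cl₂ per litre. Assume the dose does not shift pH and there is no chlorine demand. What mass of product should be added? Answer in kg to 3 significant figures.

(a) 54.6 L; (b) 3.31 kg

(a) Alkalinity to neutralize: (143 − 107) = 36 mg/L as CaCO₃ × 544,000 L = 19,580 g as CaCO₃.
(a) Equivalents of H⁺ required: 19,580 ÷ 50 g/eq = 391.7 eq = 391.7 mol HCl.
(a) Mass of HCl: 391.7 × 36.5 = 14,300 g.
(a) Mass of 22.2% solution: 14,300 / 0.222 = 64,400 g.
(a) Volume: 64,400 g ÷ 1.18 g/mL = 54,570 mL.

(b) [OCl⁻]/[HOCl] = 10^(pH − pKa) = 10^(7.43 − 7.52) = 0.8128; fraction as HOCl = 1/(1 + 0.8128) = 0.5516.
(b) Free chlorine required for 2.23 ppm HOCl: 2.23 / 0.5516 = 4.043 ppm.
(b) FC to add: 4.043 − 0.6 = 3.443 mg/L as Cl₂.
(b) Cl₂ equivalent: 3.443 mg/L × 557,000 L = 1918 g.
(b) Product at 57.9% available Cl: 1918 / 0.579 = 3312 g.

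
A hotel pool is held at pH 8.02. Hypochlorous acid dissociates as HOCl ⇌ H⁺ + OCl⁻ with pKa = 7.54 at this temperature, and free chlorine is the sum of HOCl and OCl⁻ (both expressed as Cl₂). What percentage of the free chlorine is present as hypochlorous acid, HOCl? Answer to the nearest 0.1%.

[OCl⁻]/[HOCl] = 10^(pH − pKa) = 10^(8.02 − 7.54) = 10^0.48 = 3.02.
Fraction as HOCl = 1 / (1 + 3.02) = 0.2488.

24.9%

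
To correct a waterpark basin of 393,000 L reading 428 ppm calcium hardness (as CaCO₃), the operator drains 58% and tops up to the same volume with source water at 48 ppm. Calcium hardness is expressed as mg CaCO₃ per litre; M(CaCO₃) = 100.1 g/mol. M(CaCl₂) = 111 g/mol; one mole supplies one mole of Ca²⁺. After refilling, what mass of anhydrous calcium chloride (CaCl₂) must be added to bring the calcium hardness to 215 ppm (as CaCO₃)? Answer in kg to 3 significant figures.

3.22 kg

After draining 58% and refilling: 428 × 0.42 + 48 × 0.58 = 207.6 ppm.
Deficit to target: 215 − 207.6 = 7.4 mg/L.
As CaCO₃: 7.4 mg/L × 393,000 L = 2908 g; ÷ 100.1 = 29.05 mol Ca²⁺.
Mass: 29.05 × 111 = 3225 g.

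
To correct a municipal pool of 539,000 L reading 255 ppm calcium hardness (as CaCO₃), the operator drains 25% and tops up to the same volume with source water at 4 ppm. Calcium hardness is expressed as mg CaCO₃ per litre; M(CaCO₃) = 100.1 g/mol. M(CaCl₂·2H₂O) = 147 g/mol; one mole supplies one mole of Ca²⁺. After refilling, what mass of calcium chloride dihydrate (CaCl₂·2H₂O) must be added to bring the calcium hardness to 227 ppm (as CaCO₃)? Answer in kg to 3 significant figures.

27.5 kg

After draining 25% and refilling: 255 × 0.75 + 4 × 0.25 = 192.25 ppm.
Deficit to target: 227 − 192.25 = 34.75 mg/L.
As CaCO₃: 34.75 mg/L × 539,000 L = 18,730 g; ÷ 100.1 = 187.1 mol Ca²⁺.
Mass: 187.1 × 147 = 27,510 g.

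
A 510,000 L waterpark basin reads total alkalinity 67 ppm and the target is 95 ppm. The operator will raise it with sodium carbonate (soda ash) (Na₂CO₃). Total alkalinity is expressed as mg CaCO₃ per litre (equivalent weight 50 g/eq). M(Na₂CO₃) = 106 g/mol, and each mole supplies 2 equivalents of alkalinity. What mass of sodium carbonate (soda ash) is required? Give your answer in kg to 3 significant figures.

15.1 kg

Alkalinity to add: (95 − 67) = 28 mg/L as CaCO₃ × 510,000 L = 14,280 g as CaCO₃.
Equivalents: 14,280 g ÷ 50 g/eq = 285.6 eq.
Each mole of Na₂CO₃ supplies 2 eq, so 285.6 / 2 = 142.8 mol.
Mass: 142.8 mol × 106 g/mol = 15,140 g.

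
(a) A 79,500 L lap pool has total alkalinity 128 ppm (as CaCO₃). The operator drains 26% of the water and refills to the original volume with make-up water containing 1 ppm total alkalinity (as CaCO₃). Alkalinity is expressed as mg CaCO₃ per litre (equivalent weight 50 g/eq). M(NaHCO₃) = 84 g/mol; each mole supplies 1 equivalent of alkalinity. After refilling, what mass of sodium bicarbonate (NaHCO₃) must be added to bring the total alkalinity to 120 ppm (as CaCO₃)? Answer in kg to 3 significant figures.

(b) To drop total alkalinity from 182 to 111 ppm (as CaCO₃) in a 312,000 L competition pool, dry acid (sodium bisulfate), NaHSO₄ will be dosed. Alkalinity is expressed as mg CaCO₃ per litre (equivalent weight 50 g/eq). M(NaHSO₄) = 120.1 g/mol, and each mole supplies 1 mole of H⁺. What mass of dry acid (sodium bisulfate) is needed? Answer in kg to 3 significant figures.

(a) After draining 26% and refilling: 128 × 0.74 + 1 × 0.26 = 94.98 ppm.
(a) Deficit to target: 120 − 94.98 = 25.02 mg/L.
(a) As CaCO₃: 25.02 mg/L × 79,500 L = 1989 g; ÷ 50 g/eq ÷ 1 = 39.78 mol NaHCO₃.
(a) Mass: 39.78 × 84 = 3342 g.

(b) Alkalinity to neutralize: (182 − 111) = 71 mg/L as CaCO₃ × 312,000 L = 22,150 g as CaCO₃.
(b) Equivalents of H⁺ required: 22,150 ÷ 50 g/eq = 443 eq = 443 mol NaHSO₄.
(b) Mass of NaHSO₄: 443 × 120.1 = 53,210 g.

(a) 3.34 kg; (b) 53.2 kg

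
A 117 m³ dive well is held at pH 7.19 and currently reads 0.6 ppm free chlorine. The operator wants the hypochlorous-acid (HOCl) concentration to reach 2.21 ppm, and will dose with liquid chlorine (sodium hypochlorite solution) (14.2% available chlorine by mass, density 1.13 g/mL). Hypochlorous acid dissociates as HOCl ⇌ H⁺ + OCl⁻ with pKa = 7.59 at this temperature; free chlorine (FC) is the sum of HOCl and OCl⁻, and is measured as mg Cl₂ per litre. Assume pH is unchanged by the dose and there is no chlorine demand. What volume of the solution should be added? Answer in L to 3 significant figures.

1.82 L

Volume: 117 m³ = 117,000 L.
[OCl⁻]/[HOCl] = 10^(pH − pKa) = 10^(7.19 − 7.59) = 0.3981; fraction as HOCl = 1/(1 + 0.3981) = 0.7153.
Free chlorine required for 2.21 ppm HOCl: 2.21 / 0.7153 = 3.09 ppm.
FC to add: 3.09 − 0.6 = 2.49 mg/L as Cl₂.
Cl₂ equivalent: 2.49 mg/L × 117,000 L = 291.3 g.
Product at 14.2% available Cl: 291.3 / 0.142 = 2051 g.
Volume: 2051 g ÷ 1.13 g/mL = 1815 mL.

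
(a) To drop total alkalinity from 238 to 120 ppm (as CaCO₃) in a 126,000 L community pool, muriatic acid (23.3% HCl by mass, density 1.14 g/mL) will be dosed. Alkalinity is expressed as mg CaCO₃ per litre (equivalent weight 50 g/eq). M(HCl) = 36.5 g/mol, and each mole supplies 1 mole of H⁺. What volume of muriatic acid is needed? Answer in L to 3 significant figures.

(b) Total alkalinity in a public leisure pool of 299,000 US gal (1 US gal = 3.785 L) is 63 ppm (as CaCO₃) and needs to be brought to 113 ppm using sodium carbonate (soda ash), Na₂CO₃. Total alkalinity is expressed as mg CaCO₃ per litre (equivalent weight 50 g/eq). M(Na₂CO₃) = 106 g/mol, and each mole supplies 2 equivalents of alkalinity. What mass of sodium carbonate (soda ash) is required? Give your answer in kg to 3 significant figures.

(a) 40.9 L; (b) 60.0 kg

(a) Alkalinity to neutralize: (238 − 120) = 118 mg/L as CaCO₃ × 126,000 L = 14,870 g as CaCO₃.
(a) Equivalents of H⁺ required: 14,870 ÷ 50 g/eq = 297.4 eq = 297.4 mol HCl.
(a) Mass of HCl: 297.4 × 36.5 = 10,850 g.
(a) Mass of 23.3% solution: 10,850 / 0.233 = 46,580 g.
(a) Volume: 46,580 g ÷ 1.14 g/mL = 40,860 mL.

(b) Volume: 299,000 US gal × 3.785 L/gal = 1,131,715 L.
(b) Alkalinity to add: (113 − 63) = 50 mg/L as CaCO₃ × 1,131,715 L = 56,590 g as CaCO₃.
(b) Equivalents: 56,590 g ÷ 50 g/eq = 1132 eq.
(b) Each mole of Na₂CO₃ supplies 2 eq, so 1132 / 2 = 565.9 mol.
(b) Mass: 565.9 mol × 106 g/mol = 59,980 g.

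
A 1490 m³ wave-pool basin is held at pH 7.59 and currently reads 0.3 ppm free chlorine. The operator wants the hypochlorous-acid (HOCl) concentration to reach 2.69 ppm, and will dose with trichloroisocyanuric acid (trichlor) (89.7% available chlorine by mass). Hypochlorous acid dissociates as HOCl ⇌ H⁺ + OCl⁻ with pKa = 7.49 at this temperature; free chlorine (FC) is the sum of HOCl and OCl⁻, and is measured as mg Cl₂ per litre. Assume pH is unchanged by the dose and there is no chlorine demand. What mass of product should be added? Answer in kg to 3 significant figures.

Volume: 1490 m³ = 1,490,000 L.
[OCl⁻]/[HOCl] = 10^(pH − pKa) = 10^(7.59 − 7.49) = 1.259; fraction as HOCl = 1/(1 + 1.259) = 0.4427.
Free chlorine required for 2.69 ppm HOCl: 2.69 / 0.4427 = 6.077 ppm.
FC to add: 6.077 − 0.3 = 5.777 mg/L as Cl₂.
Cl₂ equivalent: 5.777 mg/L × 1,490,000 L = 8607 g.
Product at 89.7% available Cl: 8607 / 0.897 = 9595 g.

9.60 kg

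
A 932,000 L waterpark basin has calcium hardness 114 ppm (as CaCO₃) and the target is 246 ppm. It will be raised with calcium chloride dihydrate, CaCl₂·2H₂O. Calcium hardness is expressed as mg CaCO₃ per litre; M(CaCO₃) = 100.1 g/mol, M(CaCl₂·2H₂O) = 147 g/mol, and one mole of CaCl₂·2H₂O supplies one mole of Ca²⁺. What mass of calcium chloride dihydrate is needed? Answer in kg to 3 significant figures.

181 kg

Hardness to add: (246 − 114) = 132 mg/L as CaCO₃ × 932,000 L = 123,000 g as CaCO₃.
Moles of Ca²⁺ (1 mol Ca²⁺ ≡ 1 mol CaCO₃): 123,000 / 100.1 g/mol = 1229 mol.
Mass of CaCl₂·2H₂O: 1229 × 147 = 180,700 g.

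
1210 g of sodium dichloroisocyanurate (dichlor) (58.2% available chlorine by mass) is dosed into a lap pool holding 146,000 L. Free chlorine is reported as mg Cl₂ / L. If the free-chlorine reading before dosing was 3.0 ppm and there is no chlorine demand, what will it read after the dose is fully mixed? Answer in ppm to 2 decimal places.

7.82 ppm

Available chlorine delivered: 1210 g × 0.582 = 704.2 g as Cl₂.
Concentration rise: 704.2 g / 146,000 L = 4.823 mg/L = 4.82 ppm.
Final FC: 3.0 + 4.82 = 7.82 ppm.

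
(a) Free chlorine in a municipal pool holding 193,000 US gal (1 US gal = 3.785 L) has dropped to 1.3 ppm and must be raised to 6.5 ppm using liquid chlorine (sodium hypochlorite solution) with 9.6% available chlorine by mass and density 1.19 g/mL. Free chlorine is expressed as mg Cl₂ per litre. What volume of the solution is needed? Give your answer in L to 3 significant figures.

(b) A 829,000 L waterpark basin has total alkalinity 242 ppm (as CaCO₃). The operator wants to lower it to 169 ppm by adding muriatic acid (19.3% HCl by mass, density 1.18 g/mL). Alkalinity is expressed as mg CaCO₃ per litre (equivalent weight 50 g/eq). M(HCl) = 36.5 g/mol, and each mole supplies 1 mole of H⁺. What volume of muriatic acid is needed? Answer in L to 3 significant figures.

(a) Volume: 193,000 US gal × 3.785 L/gal = 730,505 L.
(a) Chlorine deficit: 6.5 − 1.3 = 5.2 ppm = 5.2 mg/L as Cl₂.
(a) Cl₂ equivalent needed: 5.2 mg/L × 730,505 L = 3,799,000 mg = 3799 g.
(a) Product at 9.6% available chlorine: 3799 / 0.096 = 39,570 g.
(a) Volume at density 1.19 g/mL: 39,570 g ÷ 1.19 g/mL = 33,250 mL.

(b) Alkalinity to neutralize: (242 − 169) = 73 mg/L as CaCO₃ × 829,000 L = 60,520 g as CaCO₃.
(b) Equivalents of H⁺ required: 60,520 ÷ 50 g/eq = 1210 eq = 1210 mol HCl.
(b) Mass of HCl: 1210 × 36.5 = 44,180 g.
(b) Mass of 19.3% solution: 44,180 / 0.193 = 228,900 g.
(b) Volume: 228,900 g ÷ 1.18 g/mL = 194,000 mL.

(a) 33.3 L; (b) 194 L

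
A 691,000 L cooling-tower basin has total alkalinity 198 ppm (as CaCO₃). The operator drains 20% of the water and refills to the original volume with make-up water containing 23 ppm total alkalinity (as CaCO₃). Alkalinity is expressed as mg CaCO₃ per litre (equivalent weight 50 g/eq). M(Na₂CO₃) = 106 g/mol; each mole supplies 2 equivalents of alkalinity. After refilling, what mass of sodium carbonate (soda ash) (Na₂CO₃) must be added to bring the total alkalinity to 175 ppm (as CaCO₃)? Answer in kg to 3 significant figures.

8.79 kg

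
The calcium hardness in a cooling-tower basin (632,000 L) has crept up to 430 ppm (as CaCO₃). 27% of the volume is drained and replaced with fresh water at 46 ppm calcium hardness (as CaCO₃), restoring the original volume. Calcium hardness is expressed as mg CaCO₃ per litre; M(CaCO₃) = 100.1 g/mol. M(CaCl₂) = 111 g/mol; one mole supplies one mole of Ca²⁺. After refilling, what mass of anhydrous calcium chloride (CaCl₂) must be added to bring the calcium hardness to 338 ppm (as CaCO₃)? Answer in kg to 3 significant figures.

8.19 kg

After draining 27% and refilling: 430 × 0.73 + 46 × 0.27 = 326.32 ppm.
Deficit to target: 338 − 326.32 = 11.68 mg/L.
As CaCO₃: 11.68 mg/L × 632,000 L = 7382 g; ÷ 100.1 = 73.74 mol Ca²⁺.
Mass: 73.74 × 111 = 8186 g.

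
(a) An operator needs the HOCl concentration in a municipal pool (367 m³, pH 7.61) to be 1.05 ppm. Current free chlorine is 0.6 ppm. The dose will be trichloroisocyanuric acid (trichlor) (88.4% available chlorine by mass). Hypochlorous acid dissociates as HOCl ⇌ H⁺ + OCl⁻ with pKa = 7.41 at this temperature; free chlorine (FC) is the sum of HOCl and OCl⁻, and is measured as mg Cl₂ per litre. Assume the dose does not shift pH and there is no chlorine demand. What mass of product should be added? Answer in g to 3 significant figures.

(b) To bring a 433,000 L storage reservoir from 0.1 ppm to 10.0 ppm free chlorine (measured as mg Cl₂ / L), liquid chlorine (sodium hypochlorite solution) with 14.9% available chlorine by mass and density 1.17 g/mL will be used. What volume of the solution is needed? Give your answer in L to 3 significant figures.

(a) Volume: 367 m³ = 367,000 L.
(a) [OCl⁻]/[HOCl] = 10^(pH − pKa) = 10^(7.61 − 7.41) = 1.585; fraction as HOCl = 1/(1 + 1.585) = 0.3869.
(a) Free chlorine required for 1.05 ppm HOCl: 1.05 / 0.3869 = 2.714 ppm.
(a) FC to add: 2.714 − 0.6 = 2.114 mg/L as Cl₂.
(a) Cl₂ equivalent: 2.114 mg/L × 367,000 L = 775.9 g.
(a) Product at 88.4% available Cl: 775.9 / 0.884 = 877.7 g.

(b) Chlorine deficit: 10.0 − 0.1 = 9.9 ppm = 9.9 mg/L as Cl₂.
(b) Cl₂ equivalent needed: 9.9 mg/L × 433,000 L = 4,287,000 mg = 4287 g.
(b) Product at 14.9% available chlorine: 4287 / 0.149 = 28,770 g.
(b) Volume at density 1.17 g/mL: 28,770 g ÷ 1.17 g/mL = 24,590 mL.

(a) 878 g; (b) 24.6 L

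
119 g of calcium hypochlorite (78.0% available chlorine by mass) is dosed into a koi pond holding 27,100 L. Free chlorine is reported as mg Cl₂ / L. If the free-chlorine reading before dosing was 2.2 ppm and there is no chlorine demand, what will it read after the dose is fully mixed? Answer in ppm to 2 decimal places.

5.63 ppm

Available chlorine delivered: 119 g × 0.78 = 92.82 g as Cl₂.
Concentration rise: 92.82 g / 27,100 L = 3.425 mg/L = 3.43 ppm.
Final FC: 2.2 + 3.43 = 5.63 ppm.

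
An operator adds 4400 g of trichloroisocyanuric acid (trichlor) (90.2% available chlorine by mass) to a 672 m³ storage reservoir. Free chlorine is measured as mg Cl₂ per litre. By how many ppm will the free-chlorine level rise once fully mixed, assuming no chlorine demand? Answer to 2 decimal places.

Volume: 672 m³ = 672,000 L.
Available chlorine delivered: 4400 g × 0.902 = 3969 g as Cl₂.
Concentration rise: 3969 g / 672,000 L = 5.906 mg/L = 5.91 ppm.

5.91 ppm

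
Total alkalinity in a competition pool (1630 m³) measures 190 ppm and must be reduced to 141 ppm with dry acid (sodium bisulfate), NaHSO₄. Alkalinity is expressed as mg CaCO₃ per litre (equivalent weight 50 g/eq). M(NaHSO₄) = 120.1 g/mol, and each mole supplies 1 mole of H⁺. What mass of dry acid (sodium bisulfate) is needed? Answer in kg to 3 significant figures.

192 kg

Volume: 1630 m³ = 1,630,000 L.
Alkalinity to neutralize: (190 − 141) = 49 mg/L as CaCO₃ × 1,630,000 L = 79,870 g as CaCO₃.
Equivalents of H⁺ required: 79,870 ÷ 50 g/eq = 1597 eq = 1597 mol NaHSO₄.
Mass of NaHSO₄: 1597 × 120.1 = 191,800 g.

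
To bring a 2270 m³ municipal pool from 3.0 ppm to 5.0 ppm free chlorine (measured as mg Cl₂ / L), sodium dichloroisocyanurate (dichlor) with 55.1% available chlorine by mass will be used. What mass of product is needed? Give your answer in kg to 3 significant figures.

Volume: 2270 m³ = 2,270,000 L.
Chlorine deficit: 5.0 − 3.0 = 2 ppm = 2 mg/L as Cl₂.
Cl₂ equivalent needed: 2 mg/L × 2,270,000 L = 4,540,000 mg = 4540 g.
Product at 55.1% available chlorine: 4540 / 0.551 = 8240 g.

8.24 kg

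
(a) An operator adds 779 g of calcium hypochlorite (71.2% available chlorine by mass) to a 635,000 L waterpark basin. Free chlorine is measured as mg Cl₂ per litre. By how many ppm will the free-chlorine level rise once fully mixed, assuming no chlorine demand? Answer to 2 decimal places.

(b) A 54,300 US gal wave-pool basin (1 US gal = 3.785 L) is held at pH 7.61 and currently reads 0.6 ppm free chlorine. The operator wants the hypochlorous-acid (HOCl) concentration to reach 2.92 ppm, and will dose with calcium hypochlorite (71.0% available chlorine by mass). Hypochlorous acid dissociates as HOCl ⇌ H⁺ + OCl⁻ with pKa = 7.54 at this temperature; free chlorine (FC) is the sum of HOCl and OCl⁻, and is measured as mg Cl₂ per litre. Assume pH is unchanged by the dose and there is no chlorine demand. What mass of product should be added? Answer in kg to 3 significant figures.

(a) 0.87 ppm; (b) 1.66 kg

(a) Available chlorine delivered: 779 g × 0.712 = 554.6 g as Cl₂.
(a) Concentration rise: 554.6 g / 635,000 L = 0.8735 mg/L = 0.87 ppm.

(b) Volume: 54,300 US gal × 3.785 L/gal = 205,526 L.
(b) [OCl⁻]/[HOCl] = 10^(pH − pKa) = 10^(7.61 − 7.54) = 1.175; fraction as HOCl = 1/(1 + 1.175) = 0.4598.
(b) Free chlorine required for 2.92 ppm HOCl: 2.92 / 0.4598 = 6.351 ppm.
(b) FC to add: 6.351 − 0.6 = 5.751 mg/L as Cl₂.
(b) Cl₂ equivalent: 5.751 mg/L × 205,526 L = 1182 g.
(b) Product at 71.0% available Cl: 1182 / 0.71 = 1665 g.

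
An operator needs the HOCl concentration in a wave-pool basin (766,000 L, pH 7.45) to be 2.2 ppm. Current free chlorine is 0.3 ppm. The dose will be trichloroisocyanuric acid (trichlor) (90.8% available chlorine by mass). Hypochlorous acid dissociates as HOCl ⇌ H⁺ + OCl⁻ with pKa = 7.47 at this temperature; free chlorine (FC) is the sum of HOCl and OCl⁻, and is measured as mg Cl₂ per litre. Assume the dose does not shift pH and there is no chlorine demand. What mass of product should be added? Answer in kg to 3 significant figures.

3.38 kg

[OCl⁻]/[HOCl] = 10^(pH − pKa) = 10^(7.45 − 7.47) = 0.955; fraction as HOCl = 1/(1 + 0.955) = 0.5115.
Free chlorine required for 2.2 ppm HOCl: 2.2 / 0.5115 = 4.301 ppm.
FC to add: 4.301 − 0.3 = 4.001 mg/L as Cl₂.
Cl₂ equivalent: 4.001 mg/L × 766,000 L = 3065 g.
Product at 90.8% available Cl: 3065 / 0.908 = 3375 g.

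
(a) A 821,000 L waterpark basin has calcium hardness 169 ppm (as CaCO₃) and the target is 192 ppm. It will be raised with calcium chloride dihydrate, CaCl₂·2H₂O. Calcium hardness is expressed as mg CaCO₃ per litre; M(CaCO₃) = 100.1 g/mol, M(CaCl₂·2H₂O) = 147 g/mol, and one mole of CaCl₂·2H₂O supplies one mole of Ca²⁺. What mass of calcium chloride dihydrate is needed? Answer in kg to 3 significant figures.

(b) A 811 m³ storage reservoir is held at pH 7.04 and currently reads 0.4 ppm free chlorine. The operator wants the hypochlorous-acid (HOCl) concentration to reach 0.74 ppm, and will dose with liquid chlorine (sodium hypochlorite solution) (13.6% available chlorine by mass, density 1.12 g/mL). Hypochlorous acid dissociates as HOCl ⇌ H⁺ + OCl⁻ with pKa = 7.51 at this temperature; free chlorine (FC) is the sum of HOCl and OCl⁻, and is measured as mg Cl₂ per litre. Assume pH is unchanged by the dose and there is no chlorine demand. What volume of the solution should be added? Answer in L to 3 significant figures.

(a) Hardness to add: (192 − 169) = 23 mg/L as CaCO₃ × 821,000 L = 18,880 g as CaCO₃.
(a) Moles of Ca²⁺ (1 mol Ca²⁺ ≡ 1 mol CaCO₃): 18,880 / 100.1 g/mol = 188.6 mol.
(a) Mass of CaCl₂·2H₂O: 188.6 × 147 = 27,730 g.

(b) Volume: 811 m³ = 811,000 L.
(b) [OCl⁻]/[HOCl] = 10^(pH − pKa) = 10^(7.04 − 7.51) = 0.3388; fraction as HOCl = 1/(1 + 0.3388) = 0.7469.
(b) Free chlorine required for 0.74 ppm HOCl: 0.74 / 0.7469 = 0.9907 ppm.
(b) FC to add: 0.9907 − 0.4 = 0.5907 mg/L as Cl₂.
(b) Cl₂ equivalent: 0.5907 mg/L × 811,000 L = 479.1 g.
(b) Product at 13.6% available Cl: 479.1 / 0.136 = 3523 g.
(b) Volume: 3523 g ÷ 1.12 g/mL = 3145 mL.

(a) 27.7 kg; (b) 3.15 L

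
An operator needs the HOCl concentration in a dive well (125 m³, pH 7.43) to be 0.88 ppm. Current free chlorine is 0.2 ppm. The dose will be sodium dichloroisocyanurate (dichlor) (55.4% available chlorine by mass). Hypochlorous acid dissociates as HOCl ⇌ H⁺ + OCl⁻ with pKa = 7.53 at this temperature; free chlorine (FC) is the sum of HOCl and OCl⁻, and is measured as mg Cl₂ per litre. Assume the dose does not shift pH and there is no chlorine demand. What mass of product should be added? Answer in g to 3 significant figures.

Volume: 125 m³ = 125,000 L.
[OCl⁻]/[HOCl] = 10^(pH − pKa) = 10^(7.43 − 7.53) = 0.7943; fraction as HOCl = 1/(1 + 0.7943) = 0.5573.
Free chlorine required for 0.88 ppm HOCl: 0.88 / 0.5573 = 1.579 ppm.
FC to add: 1.579 − 0.2 = 1.379 mg/L as Cl₂.
Cl₂ equivalent: 1.379 mg/L × 125,000 L = 172.4 g.
Product at 55.4% available Cl: 172.4 / 0.554 = 311.1 g.

311 g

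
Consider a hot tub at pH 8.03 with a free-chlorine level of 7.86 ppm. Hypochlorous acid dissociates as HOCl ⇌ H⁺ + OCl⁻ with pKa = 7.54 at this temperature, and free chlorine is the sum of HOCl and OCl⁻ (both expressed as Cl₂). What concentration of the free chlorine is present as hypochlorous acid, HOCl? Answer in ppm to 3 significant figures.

1.92 ppm

[OCl⁻]/[HOCl] = 10^(pH − pKa) = 10^(8.03 − 7.54) = 10^0.49 = 3.09.
Fraction as HOCl = 1 / (1 + 3.09) = 0.2445.
HOCl = 0.2445 × 7.86 ppm = 1.922 ppm.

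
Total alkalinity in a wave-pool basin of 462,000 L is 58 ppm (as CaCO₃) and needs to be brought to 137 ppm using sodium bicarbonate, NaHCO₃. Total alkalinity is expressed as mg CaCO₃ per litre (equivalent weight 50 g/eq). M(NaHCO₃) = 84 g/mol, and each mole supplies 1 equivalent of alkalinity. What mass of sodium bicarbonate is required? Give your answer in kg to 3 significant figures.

61.3 kg

Alkalinity to add: (137 − 58) = 79 mg/L as CaCO₃ × 462,000 L = 36,500 g as CaCO₃.
Equivalents: 36,500 g ÷ 50 g/eq = 730 eq.
NaHCO₃ supplies 1 eq per mole → 730 mol.
Mass: 730 mol × 84 g/mol = 61,320 g.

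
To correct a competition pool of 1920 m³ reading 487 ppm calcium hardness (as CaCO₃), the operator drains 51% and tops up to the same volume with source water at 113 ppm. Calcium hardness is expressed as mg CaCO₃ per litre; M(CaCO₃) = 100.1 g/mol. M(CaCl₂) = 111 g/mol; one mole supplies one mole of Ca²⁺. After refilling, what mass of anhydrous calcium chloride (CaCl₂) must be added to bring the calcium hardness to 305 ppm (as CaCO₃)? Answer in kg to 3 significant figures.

Volume: 1920 m³ = 1,920,000 L.
After draining 51% and refilling: 487 × 0.49 + 113 × 0.51 = 296.26 ppm.
Deficit to target: 305 − 296.26 = 8.74 mg/L.
As CaCO₃: 8.74 mg/L × 1,920,000 L = 16,780 g; ÷ 100.1 = 167.6 mol Ca²⁺.
Mass: 167.6 × 111 = 18,610 g.

18.6 kg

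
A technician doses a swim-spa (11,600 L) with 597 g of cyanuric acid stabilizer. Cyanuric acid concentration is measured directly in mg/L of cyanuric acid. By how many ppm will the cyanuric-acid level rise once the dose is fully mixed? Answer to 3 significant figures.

Rise: 597 g / 11,600 L × 1000 = 51.47 mg/L.

51.5 ppm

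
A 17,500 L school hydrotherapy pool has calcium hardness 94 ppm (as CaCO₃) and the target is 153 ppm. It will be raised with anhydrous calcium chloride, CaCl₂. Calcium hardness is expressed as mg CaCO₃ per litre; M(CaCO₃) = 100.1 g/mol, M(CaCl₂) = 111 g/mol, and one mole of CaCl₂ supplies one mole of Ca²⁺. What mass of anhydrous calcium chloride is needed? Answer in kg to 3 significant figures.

1.14 kg

Hardness to add: (153 − 94) = 59 mg/L as CaCO₃ × 17,500 L = 1032 g as CaCO₃.
Moles of Ca²⁺ (1 mol Ca²⁺ ≡ 1 mol CaCO₃): 1032 / 100.1 g/mol = 10.31 mol.
Mass of CaCl₂: 10.31 × 111 = 1145 g.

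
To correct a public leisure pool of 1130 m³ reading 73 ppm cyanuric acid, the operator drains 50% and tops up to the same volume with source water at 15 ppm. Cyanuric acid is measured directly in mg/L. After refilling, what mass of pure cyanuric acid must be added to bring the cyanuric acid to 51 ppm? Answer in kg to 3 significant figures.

Volume: 1130 m³ = 1,130,000 L.
After draining 50% and refilling: 73 × 0.50 + 15 × 0.50 = 44 ppm.
Deficit to target: 51 − 44 = 7 mg/L.
Mass: 7 mg/L × 1,130,000 L = 7910 g cyanuric acid.

7.91 kg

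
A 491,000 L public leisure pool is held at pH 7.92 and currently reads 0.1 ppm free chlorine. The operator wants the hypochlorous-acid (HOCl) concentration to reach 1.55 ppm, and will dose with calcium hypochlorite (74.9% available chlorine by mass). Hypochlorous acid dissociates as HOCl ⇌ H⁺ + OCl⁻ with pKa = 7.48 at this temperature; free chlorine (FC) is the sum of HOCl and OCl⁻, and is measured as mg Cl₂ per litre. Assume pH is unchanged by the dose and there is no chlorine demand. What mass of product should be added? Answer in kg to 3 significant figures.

[OCl⁻]/[HOCl] = 10^(pH − pKa) = 10^(7.92 − 7.48) = 2.754; fraction as HOCl = 1/(1 + 2.754) = 0.2664.
Free chlorine required for 1.55 ppm HOCl: 1.55 / 0.2664 = 5.819 ppm.
FC to add: 5.819 − 0.1 = 5.719 mg/L as Cl₂.
Cl₂ equivalent: 5.719 mg/L × 491,000 L = 2808 g.
Product at 74.9% available Cl: 2808 / 0.749 = 3749 g.

3.75 kg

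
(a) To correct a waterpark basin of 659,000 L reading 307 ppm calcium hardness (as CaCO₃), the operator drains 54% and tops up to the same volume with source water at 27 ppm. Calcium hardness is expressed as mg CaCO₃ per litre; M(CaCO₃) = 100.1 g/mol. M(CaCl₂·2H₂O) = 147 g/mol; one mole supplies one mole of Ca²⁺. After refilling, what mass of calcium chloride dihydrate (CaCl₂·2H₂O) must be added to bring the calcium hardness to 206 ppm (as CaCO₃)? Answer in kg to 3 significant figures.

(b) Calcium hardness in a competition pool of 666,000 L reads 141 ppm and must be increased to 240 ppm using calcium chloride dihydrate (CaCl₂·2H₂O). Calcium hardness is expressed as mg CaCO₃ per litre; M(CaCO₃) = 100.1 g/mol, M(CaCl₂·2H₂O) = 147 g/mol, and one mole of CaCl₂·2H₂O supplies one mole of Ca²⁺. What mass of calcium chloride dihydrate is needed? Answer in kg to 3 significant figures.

(a) 48.6 kg; (b) 96.8 kg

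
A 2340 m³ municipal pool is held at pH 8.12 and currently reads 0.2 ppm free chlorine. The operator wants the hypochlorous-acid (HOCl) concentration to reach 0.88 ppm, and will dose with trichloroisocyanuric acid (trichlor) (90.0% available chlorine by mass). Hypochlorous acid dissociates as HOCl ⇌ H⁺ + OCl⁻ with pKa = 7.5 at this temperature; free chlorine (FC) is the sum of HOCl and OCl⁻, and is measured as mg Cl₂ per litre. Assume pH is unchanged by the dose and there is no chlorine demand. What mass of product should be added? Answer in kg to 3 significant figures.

11.3 kg

Volume: 2340 m³ = 2,340,000 L.
[OCl⁻]/[HOCl] = 10^(pH − pKa) = 10^(8.12 − 7.5) = 4.169; fraction as HOCl = 1/(1 + 4.169) = 0.1935.
Free chlorine required for 0.88 ppm HOCl: 0.88 / 0.1935 = 4.548 ppm.
FC to add: 4.548 − 0.2 = 4.348 mg/L as Cl₂.
Cl₂ equivalent: 4.348 mg/L × 2,340,000 L = 10,180 g.
Product at 90.0% available Cl: 10,180 / 0.9 = 11,310 g.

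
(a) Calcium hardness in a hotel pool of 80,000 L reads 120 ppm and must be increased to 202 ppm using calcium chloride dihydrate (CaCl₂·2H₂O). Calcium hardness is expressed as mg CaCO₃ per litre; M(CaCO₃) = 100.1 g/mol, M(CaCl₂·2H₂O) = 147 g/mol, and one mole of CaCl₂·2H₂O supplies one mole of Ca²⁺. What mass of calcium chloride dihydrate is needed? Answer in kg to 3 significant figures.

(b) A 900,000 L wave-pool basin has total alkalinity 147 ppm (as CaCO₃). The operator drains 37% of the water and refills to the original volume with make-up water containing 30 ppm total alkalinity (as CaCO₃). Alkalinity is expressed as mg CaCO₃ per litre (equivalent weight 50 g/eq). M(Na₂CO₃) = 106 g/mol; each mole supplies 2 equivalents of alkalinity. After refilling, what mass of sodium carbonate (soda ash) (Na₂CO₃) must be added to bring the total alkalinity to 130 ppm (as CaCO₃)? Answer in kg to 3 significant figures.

(a) Hardness to add: (202 − 120) = 82 mg/L as CaCO₃ × 80,000 L = 6560 g as CaCO₃.
(a) Moles of Ca²⁺ (1 mol Ca²⁺ ≡ 1 mol CaCO₃): 6560 / 100.1 g/mol = 65.53 mol.
(a) Mass of CaCl₂·2H₂O: 65.53 × 147 = 9634 g.

(b) After draining 37% and refilling: 147 × 0.63 + 30 × 0.37 = 103.71 ppm.
(b) Deficit to target: 130 − 103.71 = 26.29 mg/L.
(b) As CaCO₃: 26.29 mg/L × 900,000 L = 23,660 g; ÷ 50 g/eq ÷ 2 = 236.6 mol Na₂CO₃.
(b) Mass: 236.6 × 106 = 25,080 g.

(a) 9.63 kg; (b) 25.1 kg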